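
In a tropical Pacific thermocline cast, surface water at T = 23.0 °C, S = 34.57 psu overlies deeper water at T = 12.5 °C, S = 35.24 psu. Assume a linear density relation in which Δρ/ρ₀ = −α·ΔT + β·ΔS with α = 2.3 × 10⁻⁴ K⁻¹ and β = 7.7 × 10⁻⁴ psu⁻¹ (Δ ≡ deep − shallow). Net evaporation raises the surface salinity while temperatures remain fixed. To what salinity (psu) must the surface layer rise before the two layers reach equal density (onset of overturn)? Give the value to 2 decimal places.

Neutral buoyancy requires −α(T_deep − T_surf) + β(S_deep − S_surf′) = 0.
S_surf′ = S_deep − (α/β)·ΔT = 35.24 − (2.3 × 10⁻⁴/7.7 × 10⁻⁴)·(-10.5) = 38.3764 psu.
Increase required: 38.3764 − 34.57 = 3.8064 psu.

38.38 psu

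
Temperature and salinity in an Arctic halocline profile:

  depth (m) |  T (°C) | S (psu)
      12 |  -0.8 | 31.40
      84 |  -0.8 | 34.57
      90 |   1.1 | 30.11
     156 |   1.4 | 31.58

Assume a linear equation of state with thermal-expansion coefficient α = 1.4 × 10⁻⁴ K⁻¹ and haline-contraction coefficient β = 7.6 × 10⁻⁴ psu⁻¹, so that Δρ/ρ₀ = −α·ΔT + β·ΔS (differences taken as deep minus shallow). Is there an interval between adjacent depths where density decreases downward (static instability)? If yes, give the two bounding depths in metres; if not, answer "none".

Evaluate Δρ/ρ₀ = −αΔT + βΔS across each adjacent pair:
  12–84 m: −αΔT+βΔS = −(1.4 × 10⁻⁴)(+0.0)+(7.6 × 10⁻⁴)(+3.17) = 2.4 × 10⁻³ → stable
  84–90 m: −αΔT+βΔS = −(1.4 × 10⁻⁴)(+1.9)+(7.6 × 10⁻⁴)(-4.46) = -3.7 × 10⁻³ → UNSTABLE
  90–156 m: −αΔT+βΔS = −(1.4 × 10⁻⁴)(+0.3)+(7.6 × 10⁻⁴)(+1.47) = 1.1 × 10⁻³ → stable
The 84–90 m interval has Δρ < 0: lighter water underlies denser water.

84–90 m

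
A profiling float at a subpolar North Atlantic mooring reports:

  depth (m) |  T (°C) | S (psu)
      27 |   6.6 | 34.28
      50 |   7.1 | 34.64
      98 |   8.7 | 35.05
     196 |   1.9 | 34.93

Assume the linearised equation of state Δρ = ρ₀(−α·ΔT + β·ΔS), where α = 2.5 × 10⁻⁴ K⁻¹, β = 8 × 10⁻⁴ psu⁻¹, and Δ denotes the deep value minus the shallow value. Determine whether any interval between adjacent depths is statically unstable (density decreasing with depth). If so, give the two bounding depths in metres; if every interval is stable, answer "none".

50–98 m

Evaluate Δρ/ρ₀ = −αΔT + βΔS across each adjacent pair:
  27–50 m: −αΔT+βΔS = −(2.5 × 10⁻⁴)(+0.5)+(8 × 10⁻⁴)(+0.36) = 1.6 × 10⁻⁴ → stable
  50–98 m: −αΔT+βΔS = −(2.5 × 10⁻⁴)(+1.6)+(8 × 10⁻⁴)(+0.41) = -7.2 × 10⁻⁵ → UNSTABLE
  98–196 m: −αΔT+βΔS = −(2.5 × 10⁻⁴)(-6.8)+(8 × 10⁻⁴)(-0.12) = 1.6 × 10⁻³ → stable
The 50–98 m interval has Δρ < 0: lighter water underlies denser water.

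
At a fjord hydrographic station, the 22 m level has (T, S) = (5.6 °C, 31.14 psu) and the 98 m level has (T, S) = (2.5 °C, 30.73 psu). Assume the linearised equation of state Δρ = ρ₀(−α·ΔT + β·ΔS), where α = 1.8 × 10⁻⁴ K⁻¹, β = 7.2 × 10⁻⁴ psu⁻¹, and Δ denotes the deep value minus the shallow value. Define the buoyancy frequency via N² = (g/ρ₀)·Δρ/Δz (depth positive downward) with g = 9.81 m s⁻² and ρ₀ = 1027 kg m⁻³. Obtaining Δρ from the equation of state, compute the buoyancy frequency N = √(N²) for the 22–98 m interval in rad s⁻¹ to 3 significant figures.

ΔT = -3.1 K, ΔS = -0.41 psu (deep − shallow).
Δρ/ρ₀ = −αΔT + βΔS = 5.58 × 10⁻⁴ − 2.952 × 10⁻⁴ = 2.628 × 10⁻⁴, so Δρ ≈ 0.2699 kg m⁻³.
N² = (g/ρ₀)·Δρ/Δz = g·(Δρ/ρ₀)/Δz = 9.81 × 2.628 × 10⁻⁴ / 76 = 3.3922 × 10⁻⁵ s⁻².
N = √(3.3922 × 10⁻⁵) = 5.8243 × 10⁻³ rad s⁻¹ ≈ 5.82 × 10⁻³ rad s⁻¹.

5.82 × 10⁻³ rad s⁻¹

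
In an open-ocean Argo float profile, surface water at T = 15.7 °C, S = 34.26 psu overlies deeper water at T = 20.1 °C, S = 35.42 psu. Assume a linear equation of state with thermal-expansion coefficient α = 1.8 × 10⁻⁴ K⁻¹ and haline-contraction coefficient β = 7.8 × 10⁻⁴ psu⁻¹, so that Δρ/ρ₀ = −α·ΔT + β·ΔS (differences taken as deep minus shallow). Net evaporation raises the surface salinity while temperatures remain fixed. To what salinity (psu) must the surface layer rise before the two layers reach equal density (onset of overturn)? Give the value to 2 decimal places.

Neutral buoyancy requires −α(T_deep − T_surf) + β(S_deep − S_surf′) = 0.
S_surf′ = S_deep − (α/β)·ΔT = 35.42 − (1.8 × 10⁻⁴/7.8 × 10⁻⁴)·(+4.4) = 34.4046 psu.
Increase required: 34.4046 − 34.26 = 0.1446 psu.

34.40 psu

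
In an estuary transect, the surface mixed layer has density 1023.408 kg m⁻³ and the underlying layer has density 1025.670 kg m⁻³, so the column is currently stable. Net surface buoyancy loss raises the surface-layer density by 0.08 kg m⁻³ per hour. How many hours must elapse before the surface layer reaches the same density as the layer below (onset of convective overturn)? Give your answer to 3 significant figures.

Density deficit of the surface layer: 1025.670 − 1023.408 = 2.262 kg m⁻³.
Required change = 2.262 / 0.08 = 28.3 hours.

28.3 hours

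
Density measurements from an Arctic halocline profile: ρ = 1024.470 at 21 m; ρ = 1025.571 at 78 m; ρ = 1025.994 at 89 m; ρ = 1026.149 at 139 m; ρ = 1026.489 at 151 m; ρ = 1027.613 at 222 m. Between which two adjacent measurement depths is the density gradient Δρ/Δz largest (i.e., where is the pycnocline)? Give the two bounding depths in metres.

78–89 m

Compute the density gradient over each adjacent pair:
  21–78 m: Δρ/Δz = 1.101/57 = 0.019 kg m⁻⁴
  78–89 m: Δρ/Δz = 0.423/11 = 0.038 kg m⁻⁴
  89–139 m: Δρ/Δz = 0.155/50 = 3.1 × 10⁻³ kg m⁻⁴
  139–151 m: Δρ/Δz = 0.340/12 = 0.028 kg m⁻⁴
  151–222 m: Δρ/Δz = 1.124/71 = 0.016 kg m⁻⁴
The largest gradient is in the 78–89 m interval — the pycnocline.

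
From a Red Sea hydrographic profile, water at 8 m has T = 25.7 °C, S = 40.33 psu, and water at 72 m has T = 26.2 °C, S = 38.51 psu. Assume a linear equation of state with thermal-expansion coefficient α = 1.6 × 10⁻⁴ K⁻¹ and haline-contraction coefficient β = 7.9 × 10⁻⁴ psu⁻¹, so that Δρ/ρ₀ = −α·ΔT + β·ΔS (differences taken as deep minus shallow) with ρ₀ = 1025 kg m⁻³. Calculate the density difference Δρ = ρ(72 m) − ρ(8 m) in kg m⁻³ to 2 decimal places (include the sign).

-1.56 kg m⁻³

ΔT = +0.5 K, ΔS = -1.82 psu (deep − shallow).
Δρ/ρ₀ = −(1.6 × 10⁻⁴)(+0.5) + (7.9 × 10⁻⁴)(-1.82) = -1.5178 × 10⁻³.
Δρ = 1025 × (-1.5178 × 10⁻³) = -1.56 kg m⁻³.
Negative Δρ: lighter below, statically unstable.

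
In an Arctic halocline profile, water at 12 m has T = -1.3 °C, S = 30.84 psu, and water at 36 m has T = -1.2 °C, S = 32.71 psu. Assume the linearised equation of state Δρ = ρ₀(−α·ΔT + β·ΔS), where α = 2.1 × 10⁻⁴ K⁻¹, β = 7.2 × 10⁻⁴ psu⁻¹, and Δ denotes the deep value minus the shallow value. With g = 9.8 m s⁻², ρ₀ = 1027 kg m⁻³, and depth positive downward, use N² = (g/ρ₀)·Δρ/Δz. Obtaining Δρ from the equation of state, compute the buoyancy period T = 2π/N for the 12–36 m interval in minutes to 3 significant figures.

ΔT = +0.1 K, ΔS = +1.87 psu (deep − shallow).
Δρ/ρ₀ = −αΔT + βΔS = -2.10 × 10⁻⁵ + 1.3464 × 10⁻³ = 1.3254 × 10⁻³, so Δρ ≈ 1.361 kg m⁻³.
N² = (g/ρ₀)·Δρ/Δz = g·(Δρ/ρ₀)/Δz = 9.8 × 1.3254 × 10⁻³ / 24 = 5.4121 × 10⁻⁴ s⁻².
N = √(5.4121 × 10⁻⁴) = 0.023264 rad s⁻¹ → T = 2π/N = 270.08 s = 4.5013 min ≈ 4.50 min.

4.50 min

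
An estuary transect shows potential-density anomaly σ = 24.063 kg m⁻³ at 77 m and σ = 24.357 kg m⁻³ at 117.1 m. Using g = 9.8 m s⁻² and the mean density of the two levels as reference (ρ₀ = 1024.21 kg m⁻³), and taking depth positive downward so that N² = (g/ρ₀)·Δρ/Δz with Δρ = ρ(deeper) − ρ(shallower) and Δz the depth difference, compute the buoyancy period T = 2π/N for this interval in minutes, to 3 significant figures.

12.5 min

Δρ = 1024.357 − 1024.063 = 0.294 kg m⁻³ over Δz = 117.1 − 77 = 40.1 m.
N² = (9.8/1024.21) × (0.294/40.1) = 7.0152 × 10⁻⁵ s⁻².
N = √(7.0152 × 10⁻⁵) = 8.3757 × 10⁻³ rad s⁻¹, so T = 2π/N = 750.17 s = 12.503 min ≈ 12.5 min.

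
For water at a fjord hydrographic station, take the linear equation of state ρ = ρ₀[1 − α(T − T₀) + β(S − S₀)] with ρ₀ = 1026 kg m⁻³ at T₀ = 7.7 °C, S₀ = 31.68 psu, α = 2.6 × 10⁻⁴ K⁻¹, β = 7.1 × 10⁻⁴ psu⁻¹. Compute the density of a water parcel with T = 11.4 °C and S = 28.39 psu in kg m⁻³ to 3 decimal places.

1022.616 kg m⁻³

T − T₀ = +3.7 K, S − S₀ = -3.29 psu.
Bracket = 1 − α·(+3.7) + β·(-3.29) = 1 + (-3.2979 × 10⁻³) = 0.9967021.
ρ = 1026 × 0.9967021 = 1022.616 kg m⁻³.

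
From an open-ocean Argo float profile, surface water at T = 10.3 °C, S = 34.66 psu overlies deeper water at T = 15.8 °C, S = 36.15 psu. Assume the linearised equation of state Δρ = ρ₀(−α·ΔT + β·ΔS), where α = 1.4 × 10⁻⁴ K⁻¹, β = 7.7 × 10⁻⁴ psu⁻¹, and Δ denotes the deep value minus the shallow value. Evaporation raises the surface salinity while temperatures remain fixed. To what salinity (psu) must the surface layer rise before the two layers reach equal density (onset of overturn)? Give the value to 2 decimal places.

35.15 psu

Neutral buoyancy requires −α(T_deep − T_surf) + β(S_deep − S_surf′) = 0.
S_surf′ = S_deep − (α/β)·ΔT = 36.15 − (1.4 × 10⁻⁴/7.7 × 10⁻⁴)·(+5.5) = 35.1500 psu.
Increase required: 35.1500 − 34.66 = 0.4900 psu.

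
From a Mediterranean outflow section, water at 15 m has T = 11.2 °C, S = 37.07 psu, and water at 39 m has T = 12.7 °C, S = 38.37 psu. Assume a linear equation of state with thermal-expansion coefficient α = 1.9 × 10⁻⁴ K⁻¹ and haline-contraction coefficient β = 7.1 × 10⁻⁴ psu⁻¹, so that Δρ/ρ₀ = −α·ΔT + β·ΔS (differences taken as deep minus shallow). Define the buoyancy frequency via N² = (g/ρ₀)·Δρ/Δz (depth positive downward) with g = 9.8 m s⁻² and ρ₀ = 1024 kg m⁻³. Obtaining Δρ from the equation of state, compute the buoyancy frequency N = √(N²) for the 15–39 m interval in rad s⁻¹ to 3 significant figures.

0.0161 rad s⁻¹

ΔT = +1.5 K, ΔS = +1.30 psu (deep − shallow).
Δρ/ρ₀ = −αΔT + βΔS = -2.85 × 10⁻⁴ + 9.23 × 10⁻⁴ = 6.38 × 10⁻⁴, so Δρ ≈ 0.6533 kg m⁻³.
N² = (g/ρ₀)·Δρ/Δz = g·(Δρ/ρ₀)/Δz = 9.8 × 6.38 × 10⁻⁴ / 24 = 2.6052 × 10⁻⁴ s⁻².
N = √(2.6052 × 10⁻⁴) = 0.016141 rad s⁻¹ ≈ 0.0161 rad s⁻¹.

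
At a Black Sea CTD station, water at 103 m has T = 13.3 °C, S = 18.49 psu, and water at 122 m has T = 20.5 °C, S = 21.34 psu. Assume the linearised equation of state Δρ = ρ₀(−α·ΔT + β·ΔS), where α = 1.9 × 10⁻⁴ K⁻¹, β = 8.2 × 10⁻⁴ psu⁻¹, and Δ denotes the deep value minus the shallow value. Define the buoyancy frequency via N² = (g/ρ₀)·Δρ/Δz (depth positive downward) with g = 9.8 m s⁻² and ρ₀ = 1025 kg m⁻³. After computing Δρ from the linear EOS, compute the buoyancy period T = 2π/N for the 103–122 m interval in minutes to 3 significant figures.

ΔT = +7.2 K, ΔS = +2.85 psu (deep − shallow).
Δρ/ρ₀ = −αΔT + βΔS = -1.368 × 10⁻³ + 2.337 × 10⁻³ = 9.69 × 10⁻⁴, so Δρ ≈ 0.9932 kg m⁻³.
N² = (g/ρ₀)·Δρ/Δz = g·(Δρ/ρ₀)/Δz = 9.8 × 9.69 × 10⁻⁴ / 19 = 4.9980 × 10⁻⁴ s⁻².
N = √(4.9980 × 10⁻⁴) = 0.022356 rad s⁻¹ → T = 2π/N = 281.05 s = 4.6842 min ≈ 4.68 min.

4.68 min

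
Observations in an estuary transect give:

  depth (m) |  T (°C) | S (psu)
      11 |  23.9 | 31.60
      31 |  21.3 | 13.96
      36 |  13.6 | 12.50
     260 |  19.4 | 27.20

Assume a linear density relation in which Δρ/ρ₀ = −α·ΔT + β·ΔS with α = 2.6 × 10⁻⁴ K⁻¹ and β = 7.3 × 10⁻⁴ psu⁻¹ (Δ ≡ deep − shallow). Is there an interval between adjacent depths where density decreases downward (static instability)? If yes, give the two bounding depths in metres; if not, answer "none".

Evaluate Δρ/ρ₀ = −αΔT + βΔS across each adjacent pair:
  11–31 m: −αΔT+βΔS = −(2.6 × 10⁻⁴)(-2.6)+(7.3 × 10⁻⁴)(-17.64) = -0.012 → UNSTABLE
  31–36 m: −αΔT+βΔS = −(2.6 × 10⁻⁴)(-7.7)+(7.3 × 10⁻⁴)(-1.46) = 9.4 × 10⁻⁴ → stable
  36–260 m: −αΔT+βΔS = −(2.6 × 10⁻⁴)(+5.8)+(7.3 × 10⁻⁴)(+14.70) = 9.2 × 10⁻³ → stable
The 11–31 m interval has Δρ < 0: lighter water underlies denser water.

11–31 m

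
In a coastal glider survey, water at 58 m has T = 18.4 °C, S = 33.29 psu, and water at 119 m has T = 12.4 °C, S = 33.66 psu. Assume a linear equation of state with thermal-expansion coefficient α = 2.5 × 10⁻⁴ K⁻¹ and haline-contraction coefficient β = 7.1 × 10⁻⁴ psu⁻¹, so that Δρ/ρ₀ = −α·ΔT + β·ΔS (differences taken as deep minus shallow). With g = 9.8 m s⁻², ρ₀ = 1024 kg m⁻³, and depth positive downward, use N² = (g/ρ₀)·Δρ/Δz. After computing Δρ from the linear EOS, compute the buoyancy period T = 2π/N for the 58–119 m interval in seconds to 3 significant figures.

373 s

ΔT = -6.0 K, ΔS = +0.37 psu (deep − shallow).
Δρ/ρ₀ = −αΔT + βΔS = 1.50 × 10⁻³ + 2.627 × 10⁻⁴ = 1.7627 × 10⁻³, so Δρ ≈ 1.805 kg m⁻³.
N² = (g/ρ₀)·Δρ/Δz = g·(Δρ/ρ₀)/Δz = 9.8 × 1.7627 × 10⁻³ / 61 = 2.8319 × 10⁻⁴ s⁻².
N = √(2.8319 × 10⁻⁴) = 0.016828 rad s⁻¹ → T = 2π/N = 373.38 s ≈ 373 s.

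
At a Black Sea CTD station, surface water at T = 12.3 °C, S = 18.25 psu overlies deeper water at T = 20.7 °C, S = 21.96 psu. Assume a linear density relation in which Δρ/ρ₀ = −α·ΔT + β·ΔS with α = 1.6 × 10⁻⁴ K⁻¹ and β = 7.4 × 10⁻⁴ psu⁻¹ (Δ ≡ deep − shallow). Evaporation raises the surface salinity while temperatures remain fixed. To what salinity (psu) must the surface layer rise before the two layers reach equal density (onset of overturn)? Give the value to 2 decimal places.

Neutral buoyancy requires −α(T_deep − T_surf) + β(S_deep − S_surf′) = 0.
S_surf′ = S_deep − (α/β)·ΔT = 21.96 − (1.6 × 10⁻⁴/7.4 × 10⁻⁴)·(+8.4) = 20.1438 psu.
Increase required: 20.1438 − 18.25 = 1.8938 psu.

20.14 psu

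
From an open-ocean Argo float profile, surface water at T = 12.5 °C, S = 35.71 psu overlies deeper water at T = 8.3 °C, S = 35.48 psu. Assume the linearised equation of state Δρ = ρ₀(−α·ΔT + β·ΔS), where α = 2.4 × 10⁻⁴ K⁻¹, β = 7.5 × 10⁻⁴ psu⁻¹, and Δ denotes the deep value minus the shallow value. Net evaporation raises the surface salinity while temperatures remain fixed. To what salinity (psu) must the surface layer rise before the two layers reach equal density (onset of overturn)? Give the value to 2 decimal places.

36.82 psu

Neutral buoyancy requires −α(T_deep − T_surf) + β(S_deep − S_surf′) = 0.
S_surf′ = S_deep − (α/β)·ΔT = 35.48 − (2.4 × 10⁻⁴/7.5 × 10⁻⁴)·(-4.2) = 36.8240 psu.
Increase required: 36.8240 − 35.71 = 1.1140 psu.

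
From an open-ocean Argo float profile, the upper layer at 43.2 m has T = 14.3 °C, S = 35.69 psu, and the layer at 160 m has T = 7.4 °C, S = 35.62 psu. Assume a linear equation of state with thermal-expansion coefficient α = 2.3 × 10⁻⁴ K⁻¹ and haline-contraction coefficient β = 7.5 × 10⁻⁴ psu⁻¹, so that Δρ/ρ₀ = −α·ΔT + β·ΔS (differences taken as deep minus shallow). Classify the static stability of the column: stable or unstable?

stable

ΔT = 7.4 − 14.3 = -6.9 K and ΔS = 35.62 − 35.69 = -0.07 psu (deep − shallow).
−αΔT = 1.587 × 10⁻³; βΔS = -5.25 × 10⁻⁵; sum Δρ/ρ₀ = 1.5345 × 10⁻³.
Δρ/ρ₀ > 0, so Δρ > 0: deeper water is denser → statically stable.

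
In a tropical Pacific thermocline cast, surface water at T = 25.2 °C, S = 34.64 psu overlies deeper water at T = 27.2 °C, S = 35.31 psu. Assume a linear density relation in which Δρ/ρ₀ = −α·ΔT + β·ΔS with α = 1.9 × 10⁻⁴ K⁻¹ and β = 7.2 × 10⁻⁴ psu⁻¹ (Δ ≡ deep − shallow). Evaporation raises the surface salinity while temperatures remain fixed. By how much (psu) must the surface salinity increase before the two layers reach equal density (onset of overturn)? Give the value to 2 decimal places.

0.14 psu

Neutral buoyancy requires −α(T_deep − T_surf) + β(S_deep − S_surf′) = 0.
S_surf′ = S_deep − (α/β)·ΔT = 35.31 − (1.9 × 10⁻⁴/7.2 × 10⁻⁴)·(+2.0) = 34.7822 psu.
Increase required: 34.7822 − 34.64 = 0.1422 psu.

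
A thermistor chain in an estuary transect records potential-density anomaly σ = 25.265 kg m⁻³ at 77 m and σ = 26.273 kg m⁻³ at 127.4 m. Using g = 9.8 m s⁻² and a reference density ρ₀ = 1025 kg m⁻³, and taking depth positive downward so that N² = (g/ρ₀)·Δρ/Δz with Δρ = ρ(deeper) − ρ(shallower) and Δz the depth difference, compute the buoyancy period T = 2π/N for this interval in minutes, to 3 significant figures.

7.57 min

Δρ = 1026.273 − 1025.265 = 1.008 kg m⁻³ over Δz = 127.4 − 77 = 50.4 m.
N² = (9.8/1025) × (1.008/50.4) = 1.9122 × 10⁻⁴ s⁻².
N = √(1.9122 × 10⁻⁴) = 0.013828 rad s⁻¹, so T = 2π/N = 454.38 s = 7.5730 min ≈ 7.57 min.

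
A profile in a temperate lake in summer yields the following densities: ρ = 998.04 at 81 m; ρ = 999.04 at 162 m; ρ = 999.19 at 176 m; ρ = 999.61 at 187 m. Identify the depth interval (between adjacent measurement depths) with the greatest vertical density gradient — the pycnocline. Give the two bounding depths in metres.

176–187 m

Compute the density gradient over each adjacent pair:
  81–162 m: Δρ/Δz = 1.00/81 = 0.012 kg m⁻⁴
  162–176 m: Δρ/Δz = 0.15/14 = 0.011 kg m⁻⁴
  176–187 m: Δρ/Δz = 0.42/11 = 0.038 kg m⁻⁴
The largest gradient is in the 176–187 m interval — the pycnocline.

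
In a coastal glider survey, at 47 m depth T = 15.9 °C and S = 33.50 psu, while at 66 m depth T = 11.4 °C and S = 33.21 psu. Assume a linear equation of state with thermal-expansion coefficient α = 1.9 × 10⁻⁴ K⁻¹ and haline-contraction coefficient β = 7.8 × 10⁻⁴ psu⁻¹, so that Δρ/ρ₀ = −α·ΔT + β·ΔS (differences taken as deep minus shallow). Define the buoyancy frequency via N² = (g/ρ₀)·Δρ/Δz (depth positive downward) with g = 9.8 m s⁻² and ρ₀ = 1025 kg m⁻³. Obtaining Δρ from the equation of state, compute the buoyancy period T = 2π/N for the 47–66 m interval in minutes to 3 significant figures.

ΔT = -4.5 K, ΔS = -0.29 psu (deep − shallow).
Δρ/ρ₀ = −αΔT + βΔS = 8.55 × 10⁻⁴ − 2.262 × 10⁻⁴ = 6.288 × 10⁻⁴, so Δρ ≈ 0.6445 kg m⁻³.
N² = (g/ρ₀)·Δρ/Δz = g·(Δρ/ρ₀)/Δz = 9.8 × 6.288 × 10⁻⁴ / 19 = 3.2433 × 10⁻⁴ s⁻².
N = √(3.2433 × 10⁻⁴) = 0.018009 rad s⁻¹ → T = 2π/N = 348.89 s = 5.8148 min ≈ 5.81 min.

5.81 min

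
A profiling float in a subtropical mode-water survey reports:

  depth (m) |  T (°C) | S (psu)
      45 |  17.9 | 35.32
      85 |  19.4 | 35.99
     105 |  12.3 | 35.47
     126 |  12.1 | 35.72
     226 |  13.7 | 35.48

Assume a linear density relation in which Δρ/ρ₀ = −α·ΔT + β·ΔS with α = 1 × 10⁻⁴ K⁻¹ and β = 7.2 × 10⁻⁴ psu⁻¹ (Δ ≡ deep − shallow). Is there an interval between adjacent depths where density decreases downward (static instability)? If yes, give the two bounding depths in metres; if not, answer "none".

Evaluate Δρ/ρ₀ = −αΔT + βΔS across each adjacent pair:
  45–85 m: −αΔT+βΔS = −(1 × 10⁻⁴)(+1.5)+(7.2 × 10⁻⁴)(+0.67) = 3.3 × 10⁻⁴ → stable
  85–105 m: −αΔT+βΔS = −(1 × 10⁻⁴)(-7.1)+(7.2 × 10⁻⁴)(-0.52) = 3.4 × 10⁻⁴ → stable
  105–126 m: −αΔT+βΔS = −(1 × 10⁻⁴)(-0.2)+(7.2 × 10⁻⁴)(+0.25) = 2.0 × 10⁻⁴ → stable
  126–226 m: −αΔT+βΔS = −(1 × 10⁻⁴)(+1.6)+(7.2 × 10⁻⁴)(-0.24) = -3.3 × 10⁻⁴ → UNSTABLE
The 126–226 m interval has Δρ < 0: lighter water underlies denser water.

126–226 m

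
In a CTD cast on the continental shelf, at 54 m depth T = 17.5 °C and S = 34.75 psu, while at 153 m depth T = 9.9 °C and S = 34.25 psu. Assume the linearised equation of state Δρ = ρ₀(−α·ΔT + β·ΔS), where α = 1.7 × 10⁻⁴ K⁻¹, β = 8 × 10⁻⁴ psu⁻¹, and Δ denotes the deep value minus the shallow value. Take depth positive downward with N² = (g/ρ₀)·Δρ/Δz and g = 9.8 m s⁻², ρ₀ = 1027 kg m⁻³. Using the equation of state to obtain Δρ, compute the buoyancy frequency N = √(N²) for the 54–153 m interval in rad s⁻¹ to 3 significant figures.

9.40 × 10⁻³ rad s⁻¹

ΔT = -7.6 K, ΔS = -0.50 psu (deep − shallow).
Δρ/ρ₀ = −αΔT + βΔS = 1.292 × 10⁻³ − 4.00 × 10⁻⁴ = 8.92 × 10⁻⁴, so Δρ ≈ 0.9161 kg m⁻³.
N² = (g/ρ₀)·Δρ/Δz = g·(Δρ/ρ₀)/Δz = 9.8 × 8.92 × 10⁻⁴ / 99 = 8.8299 × 10⁻⁵ s⁻².
N = √(8.8299 × 10⁻⁵) = 9.3968 × 10⁻³ rad s⁻¹ ≈ 9.40 × 10⁻³ rad s⁻¹.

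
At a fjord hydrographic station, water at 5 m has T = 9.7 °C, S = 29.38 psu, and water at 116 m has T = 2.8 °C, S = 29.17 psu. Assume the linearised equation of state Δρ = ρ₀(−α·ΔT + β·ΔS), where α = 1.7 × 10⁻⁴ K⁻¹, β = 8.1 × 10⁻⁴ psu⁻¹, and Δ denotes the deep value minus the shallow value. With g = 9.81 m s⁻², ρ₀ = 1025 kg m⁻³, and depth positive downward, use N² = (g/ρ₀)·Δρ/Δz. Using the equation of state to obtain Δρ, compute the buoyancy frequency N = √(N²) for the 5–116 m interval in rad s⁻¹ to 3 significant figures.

9.41 × 10⁻³ rad s⁻¹

ΔT = -6.9 K, ΔS = -0.21 psu (deep − shallow).
Δρ/ρ₀ = −αΔT + βΔS = 1.173 × 10⁻³ − 1.701 × 10⁻⁴ = 1.0029 × 10⁻³, so Δρ ≈ 1.028 kg m⁻³.
N² = (g/ρ₀)·Δρ/Δz = g·(Δρ/ρ₀)/Δz = 9.81 × 1.0029 × 10⁻³ / 111 = 8.8635 × 10⁻⁵ s⁻².
N = √(8.8635 × 10⁻⁵) = 9.4146 × 10⁻³ rad s⁻¹ ≈ 9.41 × 10⁻³ rad s⁻¹.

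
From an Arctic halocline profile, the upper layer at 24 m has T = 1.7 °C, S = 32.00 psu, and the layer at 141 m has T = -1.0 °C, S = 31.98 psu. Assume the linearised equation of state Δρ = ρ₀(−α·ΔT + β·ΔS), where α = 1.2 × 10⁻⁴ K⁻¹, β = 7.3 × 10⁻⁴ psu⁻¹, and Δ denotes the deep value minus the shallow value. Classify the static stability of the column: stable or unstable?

ΔT = -1.0 − 1.7 = -2.7 K and ΔS = 31.98 − 32.00 = -0.02 psu (deep − shallow).
−αΔT = 3.24 × 10⁻⁴; βΔS = -1.46 × 10⁻⁵; sum Δρ/ρ₀ = 3.094 × 10⁻⁴.
Δρ/ρ₀ > 0, so Δρ > 0: deeper water is denser → statically stable.

stable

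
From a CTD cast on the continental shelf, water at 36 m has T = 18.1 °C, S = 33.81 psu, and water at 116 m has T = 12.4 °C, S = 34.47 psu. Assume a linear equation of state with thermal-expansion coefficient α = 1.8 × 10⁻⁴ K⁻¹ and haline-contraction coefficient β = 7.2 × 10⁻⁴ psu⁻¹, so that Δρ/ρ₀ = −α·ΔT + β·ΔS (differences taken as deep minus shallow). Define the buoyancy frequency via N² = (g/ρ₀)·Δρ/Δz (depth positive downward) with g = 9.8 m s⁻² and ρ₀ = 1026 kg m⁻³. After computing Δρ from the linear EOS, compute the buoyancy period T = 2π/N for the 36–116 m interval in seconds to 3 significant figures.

463 s

ΔT = -5.7 K, ΔS = +0.66 psu (deep − shallow).
Δρ/ρ₀ = −αΔT + βΔS = 1.026 × 10⁻³ + 4.752 × 10⁻⁴ = 1.5012 × 10⁻³, so Δρ ≈ 1.540 kg m⁻³.
N² = (g/ρ₀)·Δρ/Δz = g·(Δρ/ρ₀)/Δz = 9.8 × 1.5012 × 10⁻³ / 80 = 1.8390 × 10⁻⁴ s⁻².
N = √(1.8390 × 10⁻⁴) = 0.013561 rad s⁻¹ → T = 2π/N = 463.33 s ≈ 463 s.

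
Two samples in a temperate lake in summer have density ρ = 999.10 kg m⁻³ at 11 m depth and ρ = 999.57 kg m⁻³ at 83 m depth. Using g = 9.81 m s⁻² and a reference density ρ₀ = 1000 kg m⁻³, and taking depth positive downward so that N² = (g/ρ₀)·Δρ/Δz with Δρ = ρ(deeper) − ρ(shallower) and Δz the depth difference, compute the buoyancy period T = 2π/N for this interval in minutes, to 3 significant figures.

Δρ = 999.57 − 999.10 = 0.47 kg m⁻³ over Δz = 83 − 11 = 72 m.
N² = (9.81/1000) × (0.47/72) = 6.4038 × 10⁻⁵ s⁻².
N = √(6.4038 × 10⁻⁵) = 8.0024 × 10⁻³ rad s⁻¹, so T = 2π/N = 785.16 s = 13.086 min ≈ 13.1 min.
A positive N² confirms static stability across the interval.

13.1 min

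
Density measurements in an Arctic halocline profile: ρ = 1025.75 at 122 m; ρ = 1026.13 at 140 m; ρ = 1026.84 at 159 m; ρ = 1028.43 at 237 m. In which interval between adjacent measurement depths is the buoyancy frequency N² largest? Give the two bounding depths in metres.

Compute the density gradient over each adjacent pair:
  122–140 m: Δρ/Δz = 0.38/18 = 0.021 kg m⁻⁴
  140–159 m: Δρ/Δz = 0.71/19 = 0.037 kg m⁻⁴
  159–237 m: Δρ/Δz = 1.59/78 = 0.020 kg m⁻⁴
The largest gradient is in the 140–159 m interval — the pycnocline.

140–159 m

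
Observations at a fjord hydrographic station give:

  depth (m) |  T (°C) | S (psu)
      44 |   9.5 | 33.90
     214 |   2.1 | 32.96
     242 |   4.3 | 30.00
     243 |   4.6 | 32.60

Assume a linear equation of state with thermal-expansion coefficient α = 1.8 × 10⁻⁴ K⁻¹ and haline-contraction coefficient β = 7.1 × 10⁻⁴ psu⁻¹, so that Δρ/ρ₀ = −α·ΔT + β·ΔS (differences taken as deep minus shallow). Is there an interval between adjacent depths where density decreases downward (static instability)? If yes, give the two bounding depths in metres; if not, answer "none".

Evaluate Δρ/ρ₀ = −αΔT + βΔS across each adjacent pair:
  44–214 m: −αΔT+βΔS = −(1.8 × 10⁻⁴)(-7.4)+(7.1 × 10⁻⁴)(-0.94) = 6.6 × 10⁻⁴ → stable
  214–242 m: −αΔT+βΔS = −(1.8 × 10⁻⁴)(+2.2)+(7.1 × 10⁻⁴)(-2.96) = -2.5 × 10⁻³ → UNSTABLE
  242–243 m: −αΔT+βΔS = −(1.8 × 10⁻⁴)(+0.3)+(7.1 × 10⁻⁴)(+2.60) = 1.8 × 10⁻³ → stable
The 214–242 m interval has Δρ < 0: lighter water underlies denser water.

214–242 m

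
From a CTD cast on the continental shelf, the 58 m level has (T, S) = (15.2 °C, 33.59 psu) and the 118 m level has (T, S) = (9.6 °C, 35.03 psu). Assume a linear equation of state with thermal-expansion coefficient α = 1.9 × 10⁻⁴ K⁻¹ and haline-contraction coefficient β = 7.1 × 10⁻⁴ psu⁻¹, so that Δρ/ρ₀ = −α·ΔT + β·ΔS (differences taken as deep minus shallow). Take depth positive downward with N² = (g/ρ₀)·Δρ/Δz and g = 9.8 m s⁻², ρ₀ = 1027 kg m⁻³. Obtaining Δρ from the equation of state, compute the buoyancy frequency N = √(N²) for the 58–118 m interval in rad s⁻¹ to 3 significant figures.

ΔT = -5.6 K, ΔS = +1.44 psu (deep − shallow).
Δρ/ρ₀ = −αΔT + βΔS = 1.064 × 10⁻³ + 1.0224 × 10⁻³ = 2.0864 × 10⁻³, so Δρ ≈ 2.143 kg m⁻³.
N² = (g/ρ₀)·Δρ/Δz = g·(Δρ/ρ₀)/Δz = 9.8 × 2.0864 × 10⁻³ / 60 = 3.4078 × 10⁻⁴ s⁻².
N = √(3.4078 × 10⁻⁴) = 0.018460 rad s⁻¹ ≈ 0.0185 rad s⁻¹.

0.0185 rad s⁻¹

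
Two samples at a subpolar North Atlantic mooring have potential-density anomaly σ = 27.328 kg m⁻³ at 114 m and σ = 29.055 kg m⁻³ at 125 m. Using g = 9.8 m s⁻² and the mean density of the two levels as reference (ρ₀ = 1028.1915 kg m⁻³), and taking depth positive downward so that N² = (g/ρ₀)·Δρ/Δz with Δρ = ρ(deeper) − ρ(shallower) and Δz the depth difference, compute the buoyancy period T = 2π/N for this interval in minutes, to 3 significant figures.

2.71 min

Δρ = 1029.055 − 1027.328 = 1.727 kg m⁻³ over Δz = 125 − 114 = 11 m.
N² = (9.8/1028.1915) × (1.727/11) = 1.4964 × 10⁻³ s⁻².
N = √(1.4964 × 10⁻³) = 0.038683 rad s⁻¹, so T = 2π/N = 162.43 s = 2.7072 min ≈ 2.71 min.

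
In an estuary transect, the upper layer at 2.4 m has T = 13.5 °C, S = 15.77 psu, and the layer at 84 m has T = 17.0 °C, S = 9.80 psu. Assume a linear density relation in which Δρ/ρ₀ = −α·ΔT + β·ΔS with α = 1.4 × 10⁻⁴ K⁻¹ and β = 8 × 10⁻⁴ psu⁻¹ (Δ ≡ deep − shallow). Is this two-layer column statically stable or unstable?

ΔT = 17.0 − 13.5 = +3.5 K and ΔS = 9.80 − 15.77 = -5.97 psu (deep − shallow).
−αΔT = -4.90 × 10⁻⁴; βΔS = -4.776 × 10⁻³; sum Δρ/ρ₀ = -5.266 × 10⁻³.
Δρ/ρ₀ < 0, so Δρ < 0: deeper water is lighter → statically unstable; the column would overturn.

unstable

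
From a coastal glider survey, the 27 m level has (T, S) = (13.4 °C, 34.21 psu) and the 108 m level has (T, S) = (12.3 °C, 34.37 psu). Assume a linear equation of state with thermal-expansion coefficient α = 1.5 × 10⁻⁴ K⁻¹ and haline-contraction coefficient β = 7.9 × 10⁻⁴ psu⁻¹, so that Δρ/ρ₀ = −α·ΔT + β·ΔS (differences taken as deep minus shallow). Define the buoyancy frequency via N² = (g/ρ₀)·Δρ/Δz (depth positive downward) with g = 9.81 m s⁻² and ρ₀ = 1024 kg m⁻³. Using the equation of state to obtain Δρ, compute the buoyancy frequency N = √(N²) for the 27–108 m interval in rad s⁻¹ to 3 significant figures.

5.94 × 10⁻³ rad s⁻¹

ΔT = -1.1 K, ΔS = +0.16 psu (deep − shallow).
Δρ/ρ₀ = −αΔT + βΔS = 1.65 × 10⁻⁴ + 1.264 × 10⁻⁴ = 2.914 × 10⁻⁴, so Δρ ≈ 0.2984 kg m⁻³.
N² = (g/ρ₀)·Δρ/Δz = g·(Δρ/ρ₀)/Δz = 9.81 × 2.914 × 10⁻⁴ / 81 = 3.5292 × 10⁻⁵ s⁻².
N = √(3.5292 × 10⁻⁵) = 5.9407 × 10⁻³ rad s⁻¹ ≈ 5.94 × 10⁻³ rad s⁻¹.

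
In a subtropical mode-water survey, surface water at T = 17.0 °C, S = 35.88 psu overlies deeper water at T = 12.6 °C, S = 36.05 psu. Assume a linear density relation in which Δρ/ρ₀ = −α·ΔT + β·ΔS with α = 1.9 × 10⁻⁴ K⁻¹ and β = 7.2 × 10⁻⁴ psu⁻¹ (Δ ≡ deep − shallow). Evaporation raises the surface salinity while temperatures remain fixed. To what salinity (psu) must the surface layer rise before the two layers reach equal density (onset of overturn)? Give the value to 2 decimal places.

Neutral buoyancy requires −α(T_deep − T_surf) + β(S_deep − S_surf′) = 0.
S_surf′ = S_deep − (α/β)·ΔT = 36.05 − (1.9 × 10⁻⁴/7.2 × 10⁻⁴)·(-4.4) = 37.2111 psu.
Increase required: 37.2111 − 35.88 = 1.3311 psu.

37.21 psu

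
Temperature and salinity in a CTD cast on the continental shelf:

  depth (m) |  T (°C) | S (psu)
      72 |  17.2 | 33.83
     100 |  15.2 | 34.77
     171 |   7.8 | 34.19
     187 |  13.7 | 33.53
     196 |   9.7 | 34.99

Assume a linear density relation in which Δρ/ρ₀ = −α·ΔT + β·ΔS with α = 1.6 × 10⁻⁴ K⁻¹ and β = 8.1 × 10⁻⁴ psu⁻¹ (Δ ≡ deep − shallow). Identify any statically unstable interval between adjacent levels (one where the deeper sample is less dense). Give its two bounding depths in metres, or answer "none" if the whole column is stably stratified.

171–187 m

Evaluate Δρ/ρ₀ = −αΔT + βΔS across each adjacent pair:
  72–100 m: −αΔT+βΔS = −(1.6 × 10⁻⁴)(-2.0)+(8.1 × 10⁻⁴)(+0.94) = 1.1 × 10⁻³ → stable
  100–171 m: −αΔT+βΔS = −(1.6 × 10⁻⁴)(-7.4)+(8.1 × 10⁻⁴)(-0.58) = 7.1 × 10⁻⁴ → stable
  171–187 m: −αΔT+βΔS = −(1.6 × 10⁻⁴)(+5.9)+(8.1 × 10⁻⁴)(-0.66) = -1.5 × 10⁻³ → UNSTABLE
  187–196 m: −αΔT+βΔS = −(1.6 × 10⁻⁴)(-4.0)+(8.1 × 10⁻⁴)(+1.46) = 1.8 × 10⁻³ → stable
The 171–187 m interval has Δρ < 0: lighter water underlies denser water.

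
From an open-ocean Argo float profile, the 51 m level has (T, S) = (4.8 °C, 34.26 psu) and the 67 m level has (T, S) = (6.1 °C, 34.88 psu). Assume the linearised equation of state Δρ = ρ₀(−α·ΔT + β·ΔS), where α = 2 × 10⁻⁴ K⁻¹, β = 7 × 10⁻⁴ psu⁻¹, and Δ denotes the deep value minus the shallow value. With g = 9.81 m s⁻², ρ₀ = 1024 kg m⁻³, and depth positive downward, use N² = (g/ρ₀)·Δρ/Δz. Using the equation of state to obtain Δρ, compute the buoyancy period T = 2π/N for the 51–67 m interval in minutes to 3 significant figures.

ΔT = +1.3 K, ΔS = +0.62 psu (deep − shallow).
Δρ/ρ₀ = −αΔT + βΔS = -2.60 × 10⁻⁴ + 4.34 × 10⁻⁴ = 1.74 × 10⁻⁴, so Δρ ≈ 0.1782 kg m⁻³.
N² = (g/ρ₀)·Δρ/Δz = g·(Δρ/ρ₀)/Δz = 9.81 × 1.74 × 10⁻⁴ / 16 = 1.0668 × 10⁻⁴ s⁻².
N = √(1.0668 × 10⁻⁴) = 0.010329 rad s⁻¹ → T = 2π/N = 608.31 s = 10.138 min ≈ 10.1 min.

10.1 min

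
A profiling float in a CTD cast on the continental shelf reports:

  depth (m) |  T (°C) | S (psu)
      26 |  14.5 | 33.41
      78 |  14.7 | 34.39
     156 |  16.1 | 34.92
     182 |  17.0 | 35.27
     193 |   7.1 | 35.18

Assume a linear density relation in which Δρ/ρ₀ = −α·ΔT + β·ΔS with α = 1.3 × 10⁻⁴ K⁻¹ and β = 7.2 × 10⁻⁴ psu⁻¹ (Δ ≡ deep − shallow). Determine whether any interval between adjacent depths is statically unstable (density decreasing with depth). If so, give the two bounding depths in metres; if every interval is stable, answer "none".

Evaluate Δρ/ρ₀ = −αΔT + βΔS across each adjacent pair:
  26–78 m: −αΔT+βΔS = −(1.3 × 10⁻⁴)(+0.2)+(7.2 × 10⁻⁴)(+0.98) = 6.8 × 10⁻⁴ → stable
  78–156 m: −αΔT+βΔS = −(1.3 × 10⁻⁴)(+1.4)+(7.2 × 10⁻⁴)(+0.53) = 2.0 × 10⁻⁴ → stable
  156–182 m: −αΔT+βΔS = −(1.3 × 10⁻⁴)(+0.9)+(7.2 × 10⁻⁴)(+0.35) = 1.4 × 10⁻⁴ → stable
  182–193 m: −αΔT+βΔS = −(1.3 × 10⁻⁴)(-9.9)+(7.2 × 10⁻⁴)(-0.09) = 1.2 × 10⁻³ → stable
Every interval has Δρ > 0: the column is stably stratified throughout.

none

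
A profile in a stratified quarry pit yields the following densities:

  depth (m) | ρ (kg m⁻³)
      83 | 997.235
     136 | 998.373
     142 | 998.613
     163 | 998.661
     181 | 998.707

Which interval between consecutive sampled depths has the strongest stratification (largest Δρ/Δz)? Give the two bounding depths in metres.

Compute the density gradient over each adjacent pair:
  83–136 m: Δρ/Δz = 1.138/53 = 0.021 kg m⁻⁴
  136–142 m: Δρ/Δz = 0.240/6 = 0.040 kg m⁻⁴
  142–163 m: Δρ/Δz = 0.048/21 = 2.3 × 10⁻³ kg m⁻⁴
  163–181 m: Δρ/Δz = 0.046/18 = 2.6 × 10⁻³ kg m⁻⁴
The largest gradient is in the 136–142 m interval — the pycnocline.

136–142 m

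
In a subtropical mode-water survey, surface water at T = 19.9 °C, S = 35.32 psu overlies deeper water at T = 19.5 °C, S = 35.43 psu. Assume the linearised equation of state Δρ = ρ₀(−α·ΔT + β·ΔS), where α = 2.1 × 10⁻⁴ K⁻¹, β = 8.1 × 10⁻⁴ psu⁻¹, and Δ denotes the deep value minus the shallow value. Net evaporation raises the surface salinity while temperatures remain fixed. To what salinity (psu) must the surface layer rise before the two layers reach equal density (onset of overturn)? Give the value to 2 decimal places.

Neutral buoyancy requires −α(T_deep − T_surf) + β(S_deep − S_surf′) = 0.
S_surf′ = S_deep − (α/β)·ΔT = 35.43 − (2.1 × 10⁻⁴/8.1 × 10⁻⁴)·(-0.4) = 35.5337 psu.
Increase required: 35.5337 − 35.32 = 0.2137 psu.

35.53 psu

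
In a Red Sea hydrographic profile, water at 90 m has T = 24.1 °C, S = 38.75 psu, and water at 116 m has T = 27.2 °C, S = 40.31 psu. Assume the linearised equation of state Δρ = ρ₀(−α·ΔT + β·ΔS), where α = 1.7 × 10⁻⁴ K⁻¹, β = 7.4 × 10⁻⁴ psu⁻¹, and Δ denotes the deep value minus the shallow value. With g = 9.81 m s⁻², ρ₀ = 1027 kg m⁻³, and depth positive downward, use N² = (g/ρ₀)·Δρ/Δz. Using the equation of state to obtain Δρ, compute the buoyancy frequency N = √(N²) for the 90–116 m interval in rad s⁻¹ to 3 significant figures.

0.0154 rad s⁻¹

ΔT = +3.1 K, ΔS = +1.56 psu (deep − shallow).
Δρ/ρ₀ = −αΔT + βΔS = -5.27 × 10⁻⁴ + 1.1544 × 10⁻³ = 6.274 × 10⁻⁴, so Δρ ≈ 0.6443 kg m⁻³.
N² = (g/ρ₀)·Δρ/Δz = g·(Δρ/ρ₀)/Δz = 9.81 × 6.274 × 10⁻⁴ / 26 = 2.3672 × 10⁻⁴ s⁻².
N = √(2.3672 × 10⁻⁴) = 0.015386 rad s⁻¹ ≈ 0.0154 rad s⁻¹.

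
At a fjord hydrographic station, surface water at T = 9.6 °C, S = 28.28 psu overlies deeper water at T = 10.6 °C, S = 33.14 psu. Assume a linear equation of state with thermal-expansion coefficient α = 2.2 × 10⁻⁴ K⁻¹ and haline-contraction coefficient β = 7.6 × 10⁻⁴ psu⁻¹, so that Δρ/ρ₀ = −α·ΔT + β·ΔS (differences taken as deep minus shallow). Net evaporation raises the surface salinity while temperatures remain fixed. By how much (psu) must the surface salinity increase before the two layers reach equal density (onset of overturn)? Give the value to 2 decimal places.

4.57 psu

Neutral buoyancy requires −α(T_deep − T_surf) + β(S_deep − S_surf′) = 0.
S_surf′ = S_deep − (α/β)·ΔT = 33.14 − (2.2 × 10⁻⁴/7.6 × 10⁻⁴)·(+1.0) = 32.8505 psu.
Increase required: 32.8505 − 28.28 = 4.5705 psu.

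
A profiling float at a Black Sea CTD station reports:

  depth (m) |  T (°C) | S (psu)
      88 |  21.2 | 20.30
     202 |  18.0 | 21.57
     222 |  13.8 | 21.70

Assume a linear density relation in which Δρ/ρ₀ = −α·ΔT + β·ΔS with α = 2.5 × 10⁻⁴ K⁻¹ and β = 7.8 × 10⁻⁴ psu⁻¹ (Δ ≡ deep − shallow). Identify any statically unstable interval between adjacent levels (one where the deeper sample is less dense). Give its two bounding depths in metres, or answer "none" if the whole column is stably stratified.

none

Evaluate Δρ/ρ₀ = −αΔT + βΔS across each adjacent pair:
  88–202 m: −αΔT+βΔS = −(2.5 × 10⁻⁴)(-3.2)+(7.8 × 10⁻⁴)(+1.27) = 1.8 × 10⁻³ → stable
  202–222 m: −αΔT+βΔS = −(2.5 × 10⁻⁴)(-4.2)+(7.8 × 10⁻⁴)(+0.13) = 1.2 × 10⁻³ → stable
Every interval has Δρ > 0: the column is stably stratified throughout.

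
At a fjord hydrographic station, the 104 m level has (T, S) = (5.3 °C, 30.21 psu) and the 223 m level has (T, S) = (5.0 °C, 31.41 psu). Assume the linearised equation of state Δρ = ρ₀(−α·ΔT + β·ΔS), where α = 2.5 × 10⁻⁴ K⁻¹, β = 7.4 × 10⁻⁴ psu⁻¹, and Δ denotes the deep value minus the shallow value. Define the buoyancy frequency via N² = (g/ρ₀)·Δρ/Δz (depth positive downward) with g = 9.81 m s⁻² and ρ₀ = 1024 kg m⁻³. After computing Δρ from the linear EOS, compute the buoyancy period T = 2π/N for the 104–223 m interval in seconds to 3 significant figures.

705 s

ΔT = -0.3 K, ΔS = +1.20 psu (deep − shallow).
Δρ/ρ₀ = −αΔT + βΔS = 7.50 × 10⁻⁵ + 8.88 × 10⁻⁴ = 9.63 × 10⁻⁴, so Δρ ≈ 0.9861 kg m⁻³.
N² = (g/ρ₀)·Δρ/Δz = g·(Δρ/ρ₀)/Δz = 9.81 × 9.63 × 10⁻⁴ / 119 = 7.9387 × 10⁻⁵ s⁻².
N = √(7.9387 × 10⁻⁵) = 8.9099 × 10⁻³ rad s⁻¹ → T = 2π/N = 705.19 s ≈ 705 s.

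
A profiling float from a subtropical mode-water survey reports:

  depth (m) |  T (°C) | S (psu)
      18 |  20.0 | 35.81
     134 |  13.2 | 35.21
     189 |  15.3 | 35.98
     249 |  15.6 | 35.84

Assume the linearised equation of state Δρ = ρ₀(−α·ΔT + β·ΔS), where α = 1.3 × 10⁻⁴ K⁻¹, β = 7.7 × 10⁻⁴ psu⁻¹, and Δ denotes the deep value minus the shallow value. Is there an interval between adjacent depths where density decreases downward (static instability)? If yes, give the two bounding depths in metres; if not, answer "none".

189–249 m

Evaluate Δρ/ρ₀ = −αΔT + βΔS across each adjacent pair:
  18–134 m: −αΔT+βΔS = −(1.3 × 10⁻⁴)(-6.8)+(7.7 × 10⁻⁴)(-0.60) = 4.2 × 10⁻⁴ → stable
  134–189 m: −αΔT+βΔS = −(1.3 × 10⁻⁴)(+2.1)+(7.7 × 10⁻⁴)(+0.77) = 3.2 × 10⁻⁴ → stable
  189–249 m: −αΔT+βΔS = −(1.3 × 10⁻⁴)(+0.3)+(7.7 × 10⁻⁴)(-0.14) = -1.5 × 10⁻⁴ → UNSTABLE
The 189–249 m interval has Δρ < 0: lighter water underlies denser water.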